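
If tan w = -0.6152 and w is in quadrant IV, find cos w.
cos w = 0.8517 (using tan²w + 1 = sec²w)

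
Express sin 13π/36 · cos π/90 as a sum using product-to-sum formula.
sin 13π/36 cos π/90 = (1/2)[sin(13π/36+π/90) + sin(13π/36-π/90)]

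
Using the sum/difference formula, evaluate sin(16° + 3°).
sin(16° + 3°) = sin 16° cos 3° + cos 16° sin 3° = 0.3256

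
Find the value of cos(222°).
cos(222°) = -0.7431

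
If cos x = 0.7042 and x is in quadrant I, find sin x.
sin x = 0.71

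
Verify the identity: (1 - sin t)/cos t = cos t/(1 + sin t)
LHS = (1 - sin t)(1 + sin t) / (cos t(1 + sin t)) = (1 - sin²t) / (cos t(1 + sin t)) = cos²t / (cos t(1 + sin t)) = cos t/(1 + sin t) = RHS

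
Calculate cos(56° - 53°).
cos(56° - 53°) = cos 56° cos 53° + sin 56° sin 53° = 0.9986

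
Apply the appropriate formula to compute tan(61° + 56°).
tan(61° + 56°) = (tan 61° + tan 56°)/(1 - tan 61° tan 56°) = -1.963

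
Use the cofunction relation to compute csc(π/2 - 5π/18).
csc(π/2 - 5π/18) = sec(5π/18) = 1.556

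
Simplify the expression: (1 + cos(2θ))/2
(1 + cos(2θ))/2 = cos²θ (using Power reduction)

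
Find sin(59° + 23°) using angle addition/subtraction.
sin(59° + 23°) = sin 59° cos 23° + cos 59° sin 23° = 0.9903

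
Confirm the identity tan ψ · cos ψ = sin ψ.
LHS = (sin ψ/cos ψ) · cos ψ = sin ψ = RHS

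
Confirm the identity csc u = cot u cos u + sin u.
RHS = cos²u/sin u + sin u = (cos²u + sin²u)/sin u = 1/sin u = csc u = LHS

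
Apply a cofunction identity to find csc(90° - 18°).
csc(90° - 18°) = sec(18°) = 1.051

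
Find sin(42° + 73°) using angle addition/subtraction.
sin(42° + 73°) = sin 42° cos 73° + cos 42° sin 73° = 0.9063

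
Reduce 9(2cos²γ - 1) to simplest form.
9(2cos²γ - 1) = 9(cos(2γ)) (using Double angle)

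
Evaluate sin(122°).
sin(122°) = 0.848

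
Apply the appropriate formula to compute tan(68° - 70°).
tan(68° - 70°) = (tan 68° - tan 70°)/(1 + tan 68° tan 70°) = -0.03492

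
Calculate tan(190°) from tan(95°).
tan(190°) = 2 tan 95° / (1 - tan²95°) = 0.1763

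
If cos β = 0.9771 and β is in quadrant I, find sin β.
sin β = 0.2128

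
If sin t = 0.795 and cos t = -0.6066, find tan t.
tan t = sin t / cos t = -1.311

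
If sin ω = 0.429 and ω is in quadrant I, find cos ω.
cos ω = 0.9033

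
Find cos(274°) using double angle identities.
cos(274°) = 1 - 2sin²137° = 0.06976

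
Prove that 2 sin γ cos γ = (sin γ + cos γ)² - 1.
RHS = sin²γ + 2 sin γ cos γ + cos²γ - 1 = (sin²γ + cos²γ) + 2 sin γ cos γ - 1 = 1 + 2 sin γ cos γ - 1 = 2 sin γ cos γ = LHS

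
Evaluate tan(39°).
tan(39°) = 0.8098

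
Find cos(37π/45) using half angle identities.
cos(37π/45) = -√((1 + cos 74π/45)/2) = -0.848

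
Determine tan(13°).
tan(13°) = 0.2309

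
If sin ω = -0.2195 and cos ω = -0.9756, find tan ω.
tan ω = sin ω / cos ω = 0.225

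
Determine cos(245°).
cos(245°) = -0.4226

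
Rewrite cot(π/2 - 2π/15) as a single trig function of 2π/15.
cot(π/2 - 2π/15) = tan(2π/15)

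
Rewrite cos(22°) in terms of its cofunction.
cos(22°) = sin(90° - 22°) = sin(68°)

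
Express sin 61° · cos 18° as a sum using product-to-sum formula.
sin 61° cos 18° = (1/2)[sin(61°+18°) + sin(61°-18°)]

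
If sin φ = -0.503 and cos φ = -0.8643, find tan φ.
tan φ = sin φ / cos φ = 0.582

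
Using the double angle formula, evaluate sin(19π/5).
sin(19π/5) = 2 sin 19π/10 cos 19π/10 = -0.5878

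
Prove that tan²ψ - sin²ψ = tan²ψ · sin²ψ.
LHS = sin²ψ/cos²ψ - sin²ψ = sin²ψ(1/cos²ψ - 1) = sin²ψ · (1 - cos²ψ)/cos²ψ = sin²ψ · sin²ψ/cos²ψ = sin²ψ · tan²ψ = RHS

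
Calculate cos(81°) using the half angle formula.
cos(81°) = √((1 + cos 162°)/2) = 0.1564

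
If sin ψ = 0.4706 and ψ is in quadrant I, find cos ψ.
cos ψ = 0.8823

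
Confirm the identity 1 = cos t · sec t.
RHS = cos t · (1/cos t) = 1 = LHS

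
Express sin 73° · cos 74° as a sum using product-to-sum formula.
sin 73° cos 74° = (1/2)[sin(73°+74°) + sin(73°-74°)]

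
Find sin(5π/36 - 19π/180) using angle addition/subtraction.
sin(5π/36 - 19π/180) = sin 5π/36 cos 19π/180 - cos 5π/36 sin 19π/180 = 0.1045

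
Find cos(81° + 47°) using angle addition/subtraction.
cos(81° + 47°) = cos 81° cos 47° - sin 81° sin 47° = -0.6157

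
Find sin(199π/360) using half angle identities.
sin(199π/360) = √((1 - cos 199π/180)/2) = 0.9863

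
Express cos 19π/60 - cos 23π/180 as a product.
cos 19π/60 - cos 23π/180 = -2 sin(2π/9) sin(17π/180)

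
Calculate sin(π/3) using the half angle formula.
sin(π/3) = √((1 - cos 2π/3)/2) = √3/2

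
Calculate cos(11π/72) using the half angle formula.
cos(11π/72) = √((1 + cos 11π/36)/2) = 0.887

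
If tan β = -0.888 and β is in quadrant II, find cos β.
cos β = -0.7477 (using tan²β + 1 = sec²β)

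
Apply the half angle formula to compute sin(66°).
sin(66°) = √((1 - cos 132°)/2) = 0.9135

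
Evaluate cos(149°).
cos(149°) = -0.8572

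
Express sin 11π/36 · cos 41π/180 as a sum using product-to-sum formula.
sin 11π/36 cos 41π/180 = (1/2)[sin(11π/36+41π/180) + sin(11π/36-41π/180)]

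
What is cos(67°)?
cos(67°) = 0.3907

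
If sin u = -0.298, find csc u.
csc u = 1/sin u = -3.356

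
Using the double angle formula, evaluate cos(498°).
cos(498°) = 2cos²249° - 1 = -0.7431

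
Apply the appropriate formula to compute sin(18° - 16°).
sin(18° - 16°) = sin 18° cos 16° - cos 18° sin 16° = 0.0349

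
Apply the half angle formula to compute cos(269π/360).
cos(269π/360) = -√((1 + cos 269π/180)/2) = -0.7009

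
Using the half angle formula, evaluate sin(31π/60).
sin(31π/60) = √((1 - cos 31π/30)/2) = 0.9986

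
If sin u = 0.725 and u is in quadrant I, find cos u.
cos u = 0.6887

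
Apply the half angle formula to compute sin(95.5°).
sin(95.5°) = √((1 - cos 191°)/2) = 0.9954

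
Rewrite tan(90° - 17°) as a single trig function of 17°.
tan(90° - 17°) = cot(17°)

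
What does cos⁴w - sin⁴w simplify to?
cos⁴w - sin⁴w = cos(2w) (using Factoring + double angle)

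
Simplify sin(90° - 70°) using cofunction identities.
sin(90° - 70°) = cos(70°)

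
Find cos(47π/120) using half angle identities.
cos(47π/120) = √((1 + cos 47π/60)/2) = 0.3338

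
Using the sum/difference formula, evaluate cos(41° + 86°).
cos(41° + 86°) = cos 41° cos 86° - sin 41° sin 86° = -0.6018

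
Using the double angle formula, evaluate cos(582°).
cos(582°) = cos²291° - sin²291° = -0.7431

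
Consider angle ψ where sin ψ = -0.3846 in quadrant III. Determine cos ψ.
cos ψ = ±√(1 - sin²ψ) = -0.9231 (negative in QIII)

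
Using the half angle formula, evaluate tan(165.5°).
tan(165.5°) = sin 331° / (1 + cos 331°) = -0.2586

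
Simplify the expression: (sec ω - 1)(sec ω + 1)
(sec ω - 1)(sec ω + 1) = tan²ω (using Diff. of squares)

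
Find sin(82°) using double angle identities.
sin(82°) = 2 sin 41° cos 41° = 0.9903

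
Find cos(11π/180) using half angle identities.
cos(11π/180) = √((1 + cos 11π/90)/2) = 0.9816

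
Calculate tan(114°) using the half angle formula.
tan(114°) = sin 228° / (1 + cos 228°) = -2.246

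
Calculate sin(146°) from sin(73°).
sin(146°) = 2 sin 73° cos 73° = 0.5592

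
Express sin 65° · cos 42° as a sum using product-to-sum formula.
sin 65° cos 42° = (1/2)[sin(65°+42°) + sin(65°-42°)]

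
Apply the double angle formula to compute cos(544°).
cos(544°) = cos²272° - sin²272° = -0.9976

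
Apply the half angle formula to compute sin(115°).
sin(115°) = √((1 - cos 230°)/2) = 0.9063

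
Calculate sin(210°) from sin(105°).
sin(210°) = 2 sin 105° cos 105° = -1/2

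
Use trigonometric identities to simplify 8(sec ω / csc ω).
8(sec ω / csc ω) = 8(tan ω) (using Reciprocal identities)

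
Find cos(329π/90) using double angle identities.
cos(329π/90) = 2cos²329π/180 - 1 = 0.4695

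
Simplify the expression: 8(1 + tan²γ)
8(1 + tan²γ) = 8(sec²γ) (using Pythagorean identity)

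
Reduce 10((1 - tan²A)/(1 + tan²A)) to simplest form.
10((1 - tan²A)/(1 + tan²A)) = 10(cos(2A)) (using Double angle)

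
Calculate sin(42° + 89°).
sin(42° + 89°) = sin 42° cos 89° + cos 42° sin 89° = 0.7547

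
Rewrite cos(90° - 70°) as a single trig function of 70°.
cos(90° - 70°) = sin(70°)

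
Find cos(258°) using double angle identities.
cos(258°) = 1 - 2sin²129° = -0.2079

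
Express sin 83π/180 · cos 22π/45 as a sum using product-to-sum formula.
sin 83π/180 cos 22π/45 = (1/2)[sin(83π/180+22π/45) + sin(83π/180-22π/45)]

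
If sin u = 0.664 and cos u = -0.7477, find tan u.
tan u = sin u / cos u = -0.8881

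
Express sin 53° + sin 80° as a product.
sin 53° + sin 80° = 2 sin(66.5°) cos(-13.5°)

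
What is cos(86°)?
cos(86°) = 0.06976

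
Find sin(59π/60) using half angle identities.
sin(59π/60) = √((1 - cos 59π/30)/2) = 0.05234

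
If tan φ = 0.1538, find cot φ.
cot φ = 1/tan φ = 6.502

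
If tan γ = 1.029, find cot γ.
cot γ = 1/tan γ = 0.9718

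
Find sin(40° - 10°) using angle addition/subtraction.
sin(40° - 10°) = sin 40° cos 10° - cos 40° sin 10° = 1/2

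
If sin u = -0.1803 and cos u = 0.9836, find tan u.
tan u = sin u / cos u = -0.1833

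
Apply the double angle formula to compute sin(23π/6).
sin(23π/6) = 2 sin 23π/12 cos 23π/12 = -1/2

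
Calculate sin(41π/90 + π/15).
sin(41π/90 + π/15) = sin 41π/90 cos π/15 + cos 41π/90 sin π/15 = 0.9976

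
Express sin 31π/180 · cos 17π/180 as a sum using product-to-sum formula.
sin 31π/180 cos 17π/180 = (1/2)[sin(31π/180+17π/180) + sin(31π/180-17π/180)]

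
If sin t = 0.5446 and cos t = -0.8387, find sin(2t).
sin(2t) = 2 sin t cos t = -0.9135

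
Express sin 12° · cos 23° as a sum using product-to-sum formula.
sin 12° cos 23° = (1/2)[sin(12°+23°) + sin(12°-23°)]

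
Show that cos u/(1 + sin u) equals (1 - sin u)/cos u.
RHS = (1 - sin u)(1 + sin u) / (cos u(1 + sin u)) = (1 - sin²u) / (cos u(1 + sin u)) = cos²u / (cos u(1 + sin u)) = cos u/(1 + sin u) = LHS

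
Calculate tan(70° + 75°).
tan(70° + 75°) = (tan 70° + tan 75°)/(1 - tan 70° tan 75°) = -0.7002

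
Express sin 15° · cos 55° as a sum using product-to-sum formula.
sin 15° cos 55° = (1/2)[sin(15°+55°) + sin(15°-55°)]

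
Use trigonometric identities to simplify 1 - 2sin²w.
1 - 2sin²w = cos(2w) (using Double angle)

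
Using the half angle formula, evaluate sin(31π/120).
sin(31π/120) = √((1 - cos 31π/60)/2) = 0.7254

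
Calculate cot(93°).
cot(93°) = -0.05241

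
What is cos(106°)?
cos(106°) = -0.2756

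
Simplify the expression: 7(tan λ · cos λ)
7(tan λ · cos λ) = 7(sin λ) (using Quotient identity)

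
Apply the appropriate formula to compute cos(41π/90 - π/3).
cos(41π/90 - π/3) = cos 41π/90 cos π/3 + sin 41π/90 sin π/3 = 0.9272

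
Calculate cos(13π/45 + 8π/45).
cos(13π/45 + 8π/45) = cos 13π/45 cos 8π/45 - sin 13π/45 sin 8π/45 = 0.1045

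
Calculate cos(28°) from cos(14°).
cos(28°) = 2cos²14° - 1 = 0.8829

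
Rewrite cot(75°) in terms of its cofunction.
cot(75°) = tan(90° - 75°) = tan(15°)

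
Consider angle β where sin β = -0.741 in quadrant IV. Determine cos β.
cos β = √(1 - sin²β) = 0.6715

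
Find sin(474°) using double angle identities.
sin(474°) = 2 sin 237° cos 237° = 0.9135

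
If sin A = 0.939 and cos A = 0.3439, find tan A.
tan A = sin A / cos A = 2.73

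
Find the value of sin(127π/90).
sin(127π/90) = -0.9613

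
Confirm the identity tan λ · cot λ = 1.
LHS = (sin λ/cos λ) · (cos λ/sin λ) = 1 = RHS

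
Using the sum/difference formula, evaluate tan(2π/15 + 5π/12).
tan(2π/15 + 5π/12) = (tan 2π/15 + tan 5π/12)/(1 - tan 2π/15 tan 5π/12) = -6.314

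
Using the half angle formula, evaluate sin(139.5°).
sin(139.5°) = √((1 - cos 279°)/2) = 0.6494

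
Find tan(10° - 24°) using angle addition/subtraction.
tan(10° - 24°) = (tan 10° - tan 24°)/(1 + tan 10° tan 24°) = -0.2493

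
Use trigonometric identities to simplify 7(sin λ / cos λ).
7(sin λ / cos λ) = 7(tan λ) (using Quotient identity)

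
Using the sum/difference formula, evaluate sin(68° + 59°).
sin(68° + 59°) = sin 68° cos 59° + cos 68° sin 59° = 0.7986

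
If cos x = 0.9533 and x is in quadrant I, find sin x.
sin x = 0.302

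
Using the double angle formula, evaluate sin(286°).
sin(286°) = 2 sin 143° cos 143° = -0.9613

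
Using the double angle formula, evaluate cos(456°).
cos(456°) = cos²228° - sin²228° = -0.1045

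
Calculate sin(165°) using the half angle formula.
sin(165°) = √((1 - cos 330°)/2) = (√6-√2)/4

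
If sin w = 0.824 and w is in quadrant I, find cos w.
cos w = 0.5666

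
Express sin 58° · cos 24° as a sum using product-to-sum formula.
sin 58° cos 24° = (1/2)[sin(58°+24°) + sin(58°-24°)]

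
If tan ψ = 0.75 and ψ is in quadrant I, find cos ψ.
cos ψ = 0.8 (using tan²ψ + 1 = sec²ψ)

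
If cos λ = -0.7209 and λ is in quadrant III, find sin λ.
sin λ = -0.693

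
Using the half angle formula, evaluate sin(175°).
sin(175°) = √((1 - cos 350°)/2) = 0.08716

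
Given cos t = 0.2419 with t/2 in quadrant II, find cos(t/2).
cos(t/2) = ±√((1 + cos t)/2); negative since t/2 ∈ QII, so cos(t/2) = -0.788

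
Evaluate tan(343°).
tan(343°) = -0.3057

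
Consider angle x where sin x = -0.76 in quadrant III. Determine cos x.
cos x = ±√(1 - sin²x) = -0.6499 (negative in QIII)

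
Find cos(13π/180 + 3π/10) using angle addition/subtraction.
cos(13π/180 + 3π/10) = cos 13π/180 cos 3π/10 - sin 13π/180 sin 3π/10 = 0.3907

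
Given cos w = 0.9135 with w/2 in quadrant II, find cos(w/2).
cos(w/2) = ±√((1 + cos w)/2); negative since w/2 ∈ QII, so cos(w/2) = -0.9781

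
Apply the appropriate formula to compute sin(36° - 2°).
sin(36° - 2°) = sin 36° cos 2° - cos 36° sin 2° = 0.5592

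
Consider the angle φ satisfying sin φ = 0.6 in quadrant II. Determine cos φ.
cos φ = ±√(1 - sin²φ) = -0.8 (negative in QII)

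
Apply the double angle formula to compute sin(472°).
sin(472°) = 2 sin 236° cos 236° = 0.9272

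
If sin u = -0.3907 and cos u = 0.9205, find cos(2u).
cos(2u) = cos²u - sin²u = 0.6947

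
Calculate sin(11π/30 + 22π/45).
sin(11π/30 + 22π/45) = sin 11π/30 cos 22π/45 + cos 11π/30 sin 22π/45 = 0.4384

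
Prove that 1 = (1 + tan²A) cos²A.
RHS = sec²A · cos²A = (1/cos²A) · cos²A = 1 = LHS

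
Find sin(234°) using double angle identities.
sin(234°) = 2 sin 117° cos 117° = -0.809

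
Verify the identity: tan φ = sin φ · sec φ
RHS = sin φ · (1/cos φ) = sin φ/cos φ = tan φ = LHS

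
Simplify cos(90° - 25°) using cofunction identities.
cos(90° - 25°) = sin(25°)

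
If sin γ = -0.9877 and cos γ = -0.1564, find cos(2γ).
cos(2γ) = cos²γ - sin²γ = -0.9511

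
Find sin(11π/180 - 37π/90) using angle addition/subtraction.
sin(11π/180 - 37π/90) = sin 11π/180 cos 37π/90 - cos 11π/180 sin 37π/90 = -0.891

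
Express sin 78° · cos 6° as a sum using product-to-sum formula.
sin 78° cos 6° = (1/2)[sin(78°+6°) + sin(78°-6°)]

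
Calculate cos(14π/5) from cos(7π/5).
cos(14π/5) = cos²7π/5 - sin²7π/5 = -0.809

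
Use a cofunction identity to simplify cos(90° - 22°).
cos(90° - 22°) = sin(22°)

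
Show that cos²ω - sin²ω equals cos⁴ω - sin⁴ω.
RHS = (cos²ω - sin²ω)(cos²ω + sin²ω) = (cos²ω - sin²ω) · 1 = cos²ω - sin²ω = LHS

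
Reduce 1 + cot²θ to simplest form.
1 + cot²θ = csc²θ (using Pythagorean identity)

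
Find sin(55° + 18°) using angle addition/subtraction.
sin(55° + 18°) = sin 55° cos 18° + cos 55° sin 18° = 0.9563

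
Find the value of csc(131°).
csc(131°) = 1.325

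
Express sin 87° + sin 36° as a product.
sin 87° + sin 36° = 2 sin(61.5°) cos(25.5°)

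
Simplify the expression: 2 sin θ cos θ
2 sin θ cos θ = sin(2θ) (using Double angle)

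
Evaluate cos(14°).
cos(14°) = 0.9703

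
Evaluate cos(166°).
cos(166°) = -0.9703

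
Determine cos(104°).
cos(104°) = -0.2419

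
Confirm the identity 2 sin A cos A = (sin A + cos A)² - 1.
RHS = sin²A + 2 sin A cos A + cos²A - 1 = (sin²A + cos²A) + 2 sin A cos A - 1 = 1 + 2 sin A cos A - 1 = 2 sin A cos A = LHS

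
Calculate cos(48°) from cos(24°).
cos(48°) = 2cos²24° - 1 = 0.6691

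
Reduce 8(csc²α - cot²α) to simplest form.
8(csc²α - cot²α) = 8 (using Pythagorean identity)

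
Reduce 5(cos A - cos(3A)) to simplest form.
5(cos A - cos(3A)) = 5(2 sin(2A) sin A) (using Sum-to-product)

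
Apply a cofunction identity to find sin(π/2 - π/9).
sin(π/2 - π/9) = cos(π/9) = 0.9397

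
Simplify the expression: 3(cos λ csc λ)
3(cos λ csc λ) = 3(cot λ) (using Reciprocal + quotient)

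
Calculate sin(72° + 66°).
sin(72° + 66°) = sin 72° cos 66° + cos 72° sin 66° = 0.6691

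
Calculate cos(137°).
cos(137°) = -0.7314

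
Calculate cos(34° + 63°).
cos(34° + 63°) = cos 34° cos 63° - sin 34° sin 63° = -0.1219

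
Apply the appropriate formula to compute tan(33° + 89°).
tan(33° + 89°) = (tan 33° + tan 89°)/(1 - tan 33° tan 89°) = -1.6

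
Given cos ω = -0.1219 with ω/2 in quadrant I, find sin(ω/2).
sin(ω/2) = ±√((1 - cos ω)/2); positive since ω/2 ∈ QI, so sin(ω/2) = 0.749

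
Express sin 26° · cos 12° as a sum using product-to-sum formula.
sin 26° cos 12° = (1/2)[sin(26°+12°) + sin(26°-12°)]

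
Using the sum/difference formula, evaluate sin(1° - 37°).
sin(1° - 37°) = sin 1° cos 37° - cos 1° sin 37° = -0.5878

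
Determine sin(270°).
sin(270°) = -1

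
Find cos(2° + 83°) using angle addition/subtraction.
cos(2° + 83°) = cos 2° cos 83° - sin 2° sin 83° = 0.08716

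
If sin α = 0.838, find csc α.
csc α = 1/sin α = 1.193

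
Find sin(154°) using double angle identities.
sin(154°) = 2 sin 77° cos 77° = 0.4384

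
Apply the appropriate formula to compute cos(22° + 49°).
cos(22° + 49°) = cos 22° cos 49° - sin 22° sin 49° = 0.3256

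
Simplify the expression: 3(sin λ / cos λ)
3(sin λ / cos λ) = 3(tan λ) (using Quotient identity)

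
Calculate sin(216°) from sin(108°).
sin(216°) = 2 sin 108° cos 108° = -0.5878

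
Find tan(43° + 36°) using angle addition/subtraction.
tan(43° + 36°) = (tan 43° + tan 36°)/(1 - tan 43° tan 36°) = 5.145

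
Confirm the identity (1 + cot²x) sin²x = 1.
LHS = csc²x · sin²x = (1/sin²x) · sin²x = 1 = RHS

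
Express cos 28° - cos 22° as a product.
cos 28° - cos 22° = -2 sin(25°) sin(3°)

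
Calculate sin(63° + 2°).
sin(63° + 2°) = sin 63° cos 2° + cos 63° sin 2° = 0.9063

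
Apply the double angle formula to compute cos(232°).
cos(232°) = cos²116° - sin²116° = -0.6157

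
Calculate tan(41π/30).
tan(41π/30) = 2.246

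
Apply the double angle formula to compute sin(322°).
sin(322°) = 2 sin 161° cos 161° = -0.6157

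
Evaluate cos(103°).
cos(103°) = -0.225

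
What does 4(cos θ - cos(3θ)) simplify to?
4(cos θ - cos(3θ)) = 4(2 sin(2θ) sin θ) (using Sum-to-product)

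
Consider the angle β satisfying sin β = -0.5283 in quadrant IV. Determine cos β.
cos β = √(1 - sin²β) = 0.8491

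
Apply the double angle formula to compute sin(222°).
sin(222°) = 2 sin 111° cos 111° = -0.6691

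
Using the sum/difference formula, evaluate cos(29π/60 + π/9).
cos(29π/60 + π/9) = cos 29π/60 cos π/9 - sin 29π/60 sin π/9 = -0.2924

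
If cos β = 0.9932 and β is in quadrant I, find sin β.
sin β = 0.1164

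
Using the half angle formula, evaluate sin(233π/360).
sin(233π/360) = √((1 - cos 233π/180)/2) = 0.8949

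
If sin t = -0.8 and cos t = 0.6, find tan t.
tan t = sin t / cos t = -1.333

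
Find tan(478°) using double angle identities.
tan(478°) = 2 tan 239° / (1 - tan²239°) = -1.881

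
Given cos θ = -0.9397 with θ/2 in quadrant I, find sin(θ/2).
sin(θ/2) = ±√((1 - cos θ)/2); positive since θ/2 ∈ QI, so sin(θ/2) = 0.9848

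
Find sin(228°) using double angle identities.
sin(228°) = 2 sin 114° cos 114° = -0.7431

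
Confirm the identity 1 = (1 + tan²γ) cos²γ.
RHS = sec²γ · cos²γ = (1/cos²γ) · cos²γ = 1 = LHS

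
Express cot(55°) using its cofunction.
cot(55°) = tan(90° - 55°) = tan(35°)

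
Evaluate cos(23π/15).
cos(23π/15) = 0.1045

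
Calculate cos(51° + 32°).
cos(51° + 32°) = cos 51° cos 32° - sin 51° sin 32° = 0.1219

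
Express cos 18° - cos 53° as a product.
cos 18° - cos 53° = -2 sin(35.5°) sin(-17.5°)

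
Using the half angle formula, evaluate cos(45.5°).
cos(45.5°) = √((1 + cos 91°)/2) = 0.7009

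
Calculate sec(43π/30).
sec(43π/30) = -4.81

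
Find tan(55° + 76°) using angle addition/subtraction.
tan(55° + 76°) = (tan 55° + tan 76°)/(1 - tan 55° tan 76°) = -1.15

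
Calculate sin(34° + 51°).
sin(34° + 51°) = sin 34° cos 51° + cos 34° sin 51° = 0.9962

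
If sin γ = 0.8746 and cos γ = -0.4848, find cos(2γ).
cos(2γ) = cos²γ - sin²γ = -0.5299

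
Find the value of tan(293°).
tan(293°) = -2.356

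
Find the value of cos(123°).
cos(123°) = -0.5446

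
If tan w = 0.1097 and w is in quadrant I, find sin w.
sin w = 0.109 (using tan²w + 1 = sec²w)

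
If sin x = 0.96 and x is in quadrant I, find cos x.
cos x = 0.28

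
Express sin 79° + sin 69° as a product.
sin 79° + sin 69° = 2 sin(74°) cos(5°)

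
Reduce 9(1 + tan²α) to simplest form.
9(1 + tan²α) = 9(sec²α) (using Pythagorean identity)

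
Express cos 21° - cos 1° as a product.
cos 21° - cos 1° = -2 sin(11°) sin(10°)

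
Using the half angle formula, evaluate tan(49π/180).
tan(49π/180) = sin 49π/90 / (1 + cos 49π/90) = 1.15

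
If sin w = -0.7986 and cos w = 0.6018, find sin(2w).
sin(2w) = 2 sin w cos w = -0.9612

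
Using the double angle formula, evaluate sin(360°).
sin(360°) = 2 sin 180° cos 180° = 0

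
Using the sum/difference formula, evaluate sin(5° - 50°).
sin(5° - 50°) = sin 5° cos 50° - cos 5° sin 50° = -√2/2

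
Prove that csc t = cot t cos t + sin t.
RHS = cos²t/sin t + sin t = (cos²t + sin²t)/sin t = 1/sin t = csc t = LHS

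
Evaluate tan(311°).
tan(311°) = -1.15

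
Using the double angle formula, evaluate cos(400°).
cos(400°) = cos²200° - sin²200° = 0.766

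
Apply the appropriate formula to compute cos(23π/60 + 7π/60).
cos(23π/60 + 7π/60) = cos 23π/60 cos 7π/60 - sin 23π/60 sin 7π/60 = 0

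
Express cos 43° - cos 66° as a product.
cos 43° - cos 66° = -2 sin(54.5°) sin(-11.5°)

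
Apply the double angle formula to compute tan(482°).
tan(482°) = 2 tan 241° / (1 - tan²241°) = -1.6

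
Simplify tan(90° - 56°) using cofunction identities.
tan(90° - 56°) = cot(56°)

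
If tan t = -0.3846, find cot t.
cot t = 1/tan t = -2.6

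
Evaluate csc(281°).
csc(281°) = -1.019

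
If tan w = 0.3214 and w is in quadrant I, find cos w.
cos w = 0.952 (using tan²w + 1 = sec²w)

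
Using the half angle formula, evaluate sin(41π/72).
sin(41π/72) = √((1 - cos 41π/36)/2) = 0.9763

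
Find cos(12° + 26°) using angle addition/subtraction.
cos(12° + 26°) = cos 12° cos 26° - sin 12° sin 26° = 0.788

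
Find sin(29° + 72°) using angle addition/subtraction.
sin(29° + 72°) = sin 29° cos 72° + cos 29° sin 72° = 0.9816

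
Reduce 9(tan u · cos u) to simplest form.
9(tan u · cos u) = 9(sin u) (using Quotient identity)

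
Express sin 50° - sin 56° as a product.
sin 50° - sin 56° = 2 cos(53°) sin(-3°)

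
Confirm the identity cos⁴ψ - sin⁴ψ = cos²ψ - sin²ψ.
LHS = (cos²ψ - sin²ψ)(cos²ψ + sin²ψ) = (cos²ψ - sin²ψ) · 1 = cos²ψ - sin²ψ = RHS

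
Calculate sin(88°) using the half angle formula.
sin(88°) = √((1 - cos 176°)/2) = 0.9994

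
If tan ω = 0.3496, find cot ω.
cot ω = 1/tan ω = 2.86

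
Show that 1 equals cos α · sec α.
RHS = cos α · (1/cos α) = 1 = LHS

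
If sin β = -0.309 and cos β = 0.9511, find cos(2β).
cos(2β) = cos²β - sin²β = 0.8091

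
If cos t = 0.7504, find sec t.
sec t = 1/cos t = 1.333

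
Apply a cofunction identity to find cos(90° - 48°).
cos(90° - 48°) = sin(48°) = 0.7431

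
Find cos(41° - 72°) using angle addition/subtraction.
cos(41° - 72°) = cos 41° cos 72° + sin 41° sin 72° = 0.8572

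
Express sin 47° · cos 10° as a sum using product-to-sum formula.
sin 47° cos 10° = (1/2)[sin(47°+10°) + sin(47°-10°)]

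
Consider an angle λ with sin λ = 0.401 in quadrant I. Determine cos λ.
cos λ = √(1 - sin²λ) = 0.9161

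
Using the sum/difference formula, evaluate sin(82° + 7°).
sin(82° + 7°) = sin 82° cos 7° + cos 82° sin 7° = 0.9998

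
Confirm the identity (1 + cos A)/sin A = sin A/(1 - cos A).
RHS = sin A(1 + cos A) / ((1 - cos A)(1 + cos A)) = sin A(1 + cos A) / (1 - cos²A) = sin A(1 + cos A) / sin²A = (1 + cos A)/sin A = LHS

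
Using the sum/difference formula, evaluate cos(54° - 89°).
cos(54° - 89°) = cos 54° cos 89° + sin 54° sin 89° = 0.8192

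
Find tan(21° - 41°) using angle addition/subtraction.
tan(21° - 41°) = (tan 21° - tan 41°)/(1 + tan 21° tan 41°) = -0.364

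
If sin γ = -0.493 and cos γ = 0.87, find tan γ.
tan γ = sin γ / cos γ = -0.5667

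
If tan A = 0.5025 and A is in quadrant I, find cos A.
cos A = 0.8935 (using tan²A + 1 = sec²A)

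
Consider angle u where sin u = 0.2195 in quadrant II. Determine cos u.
cos u = ±√(1 - sin²u) = -0.9756 (negative in QII)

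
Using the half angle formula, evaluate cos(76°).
cos(76°) = √((1 + cos 152°)/2) = 0.2419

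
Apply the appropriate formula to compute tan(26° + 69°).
tan(26° + 69°) = (tan 26° + tan 69°)/(1 - tan 26° tan 69°) = -11.43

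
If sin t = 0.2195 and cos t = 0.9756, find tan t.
tan t = sin t / cos t = 0.225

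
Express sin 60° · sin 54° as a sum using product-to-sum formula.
sin 60° sin 54° = (1/2)[cos(60°-54°) - cos(60°+54°)]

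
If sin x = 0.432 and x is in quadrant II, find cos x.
cos x = -0.9019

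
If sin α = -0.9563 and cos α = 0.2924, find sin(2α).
sin(2α) = 2 sin α cos α = -0.5592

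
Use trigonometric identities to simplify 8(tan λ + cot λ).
8(tan λ + cot λ) = 8(sec λ csc λ) (using Quotient identities)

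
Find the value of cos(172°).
cos(172°) = -0.9903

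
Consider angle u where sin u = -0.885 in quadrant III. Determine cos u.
cos u = ±√(1 - sin²u) = -0.4656 (negative in QIII)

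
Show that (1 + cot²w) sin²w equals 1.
LHS = csc²w · sin²w = (1/sin²w) · sin²w = 1 = RHS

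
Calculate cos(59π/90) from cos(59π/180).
cos(59π/90) = cos²59π/180 - sin²59π/180 = -0.4695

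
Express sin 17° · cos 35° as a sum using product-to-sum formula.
sin 17° cos 35° = (1/2)[sin(17°+35°) + sin(17°-35°)]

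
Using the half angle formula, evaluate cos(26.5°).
cos(26.5°) = √((1 + cos 53°)/2) = 0.8949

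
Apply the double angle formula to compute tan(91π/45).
tan(91π/45) = 2 tan 91π/90 / (1 - tan²91π/90) = 0.06993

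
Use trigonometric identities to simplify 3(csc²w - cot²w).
3(csc²w - cot²w) = 3 (using Pythagorean identity)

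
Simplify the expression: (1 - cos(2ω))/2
(1 - cos(2ω))/2 = sin²ω (using Power reduction)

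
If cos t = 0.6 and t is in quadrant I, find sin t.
sin t = 0.8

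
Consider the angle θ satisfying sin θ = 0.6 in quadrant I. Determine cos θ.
cos θ = √(1 - sin²θ) = 0.8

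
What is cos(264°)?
cos(264°) = -0.1045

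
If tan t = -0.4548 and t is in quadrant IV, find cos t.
cos t = 0.9103 (using tan²t + 1 = sec²t)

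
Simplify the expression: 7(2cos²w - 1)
7(2cos²w - 1) = 7(cos(2w)) (using Double angle)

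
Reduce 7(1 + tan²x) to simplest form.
7(1 + tan²x) = 7(sec²x) (using Pythagorean identity)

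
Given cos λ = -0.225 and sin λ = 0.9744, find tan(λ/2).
tan(λ/2) = sin λ / (1 + cos λ) = 1.257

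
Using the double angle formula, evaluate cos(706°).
cos(706°) = 2cos²353° - 1 = 0.9703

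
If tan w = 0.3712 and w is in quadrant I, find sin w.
sin w = 0.348 (using tan²w + 1 = sec²w)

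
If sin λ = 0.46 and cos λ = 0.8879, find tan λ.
tan λ = sin λ / cos λ = 0.5181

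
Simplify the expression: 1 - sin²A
1 - sin²A = cos²A (using Pythagorean identity)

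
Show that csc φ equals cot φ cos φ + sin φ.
RHS = cos²φ/sin φ + sin φ = (cos²φ + sin²φ)/sin φ = 1/sin φ = csc φ = LHS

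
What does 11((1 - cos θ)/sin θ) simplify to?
11((1 - cos θ)/sin θ) = 11(tan(θ/2)) (using Half angle)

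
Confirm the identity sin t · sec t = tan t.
LHS = sin t · (1/cos t) = sin t/cos t = tan t = RHS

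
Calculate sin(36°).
sin(36°) = 0.5878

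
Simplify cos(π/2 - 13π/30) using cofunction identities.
cos(π/2 - 13π/30) = sin(13π/30)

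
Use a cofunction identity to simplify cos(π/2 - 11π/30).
cos(π/2 - 11π/30) = sin(11π/30)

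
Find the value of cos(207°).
cos(207°) = -0.891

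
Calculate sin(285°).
sin(285°) = -(√6+√2)/4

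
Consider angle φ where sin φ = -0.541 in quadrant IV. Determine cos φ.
cos φ = √(1 - sin²φ) = 0.841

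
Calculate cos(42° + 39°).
cos(42° + 39°) = cos 42° cos 39° - sin 42° sin 39° = 0.1564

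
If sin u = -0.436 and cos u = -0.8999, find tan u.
tan u = sin u / cos u = 0.4845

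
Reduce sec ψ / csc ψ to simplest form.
sec ψ / csc ψ = tan ψ (using Reciprocal identities)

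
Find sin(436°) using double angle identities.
sin(436°) = 2 sin 218° cos 218° = 0.9703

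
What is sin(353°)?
sin(353°) = -0.1219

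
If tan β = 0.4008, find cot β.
cot β = 1/tan β = 2.495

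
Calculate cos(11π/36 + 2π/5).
cos(11π/36 + 2π/5) = cos 11π/36 cos 2π/5 - sin 11π/36 sin 2π/5 = -0.6018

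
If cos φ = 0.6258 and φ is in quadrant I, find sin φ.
sin φ = 0.78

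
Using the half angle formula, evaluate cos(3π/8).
cos(3π/8) = √((1 + cos 3π/4)/2) = √(2-√2)/2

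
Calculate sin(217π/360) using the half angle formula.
sin(217π/360) = √((1 - cos 217π/180)/2) = 0.9483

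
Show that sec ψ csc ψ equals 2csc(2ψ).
RHS = 2/sin(2ψ) = 2/(2 sin ψ cos ψ) = 1/(sin ψ cos ψ) = (1/cos ψ)(1/sin ψ) = sec ψ csc ψ = LHS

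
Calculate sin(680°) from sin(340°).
sin(680°) = 2 sin 340° cos 340° = -0.6428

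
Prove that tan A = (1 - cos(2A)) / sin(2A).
RHS = 2sin²A / (2 sin A cos A) = sin A/cos A = tan A = LHS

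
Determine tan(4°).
tan(4°) = 0.06993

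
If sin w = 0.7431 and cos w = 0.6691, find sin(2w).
sin(2w) = 2 sin w cos w = 0.9944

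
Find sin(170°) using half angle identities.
sin(170°) = √((1 - cos 340°)/2) = 0.1736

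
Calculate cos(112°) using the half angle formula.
cos(112°) = -√((1 + cos 224°)/2) = -0.3746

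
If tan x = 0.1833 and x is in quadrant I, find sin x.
sin x = 0.1803 (using tan²x + 1 = sec²x)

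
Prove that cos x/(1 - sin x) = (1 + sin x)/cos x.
RHS = (1 + sin x)(1 - sin x) / (cos x(1 - sin x)) = (1 - sin²x) / (cos x(1 - sin x)) = cos²x / (cos x(1 - sin x)) = cos x/(1 - sin x) = LHS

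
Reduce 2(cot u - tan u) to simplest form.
2(cot u - tan u) = 2(2 cot(2u)) (using Double angle)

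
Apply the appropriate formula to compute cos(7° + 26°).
cos(7° + 26°) = cos 7° cos 26° - sin 7° sin 26° = 0.8387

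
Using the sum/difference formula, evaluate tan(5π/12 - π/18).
tan(5π/12 - π/18) = (tan 5π/12 - tan π/18)/(1 + tan 5π/12 tan π/18) = 2.145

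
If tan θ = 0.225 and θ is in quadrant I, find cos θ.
cos θ = 0.9756 (using tan²θ + 1 = sec²θ)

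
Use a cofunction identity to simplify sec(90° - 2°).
sec(90° - 2°) = csc(2°)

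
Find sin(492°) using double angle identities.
sin(492°) = 2 sin 246° cos 246° = 0.7431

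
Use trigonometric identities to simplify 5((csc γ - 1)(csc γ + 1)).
5((csc γ - 1)(csc γ + 1)) = 5(cot²γ) (using Diff. of squares)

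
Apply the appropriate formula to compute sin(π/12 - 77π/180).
sin(π/12 - 77π/180) = sin π/12 cos 77π/180 - cos π/12 sin 77π/180 = -0.8829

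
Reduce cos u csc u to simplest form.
cos u csc u = cot u (using Reciprocal + quotient)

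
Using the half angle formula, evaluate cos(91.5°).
cos(91.5°) = -√((1 + cos 183°)/2) = -0.02618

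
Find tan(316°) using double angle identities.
tan(316°) = 2 tan 158° / (1 - tan²158°) = -0.9657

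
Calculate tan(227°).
tan(227°) = 1.072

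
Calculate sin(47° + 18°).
sin(47° + 18°) = sin 47° cos 18° + cos 47° sin 18° = 0.9063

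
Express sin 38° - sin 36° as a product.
sin 38° - sin 36° = 2 cos(37°) sin(1°)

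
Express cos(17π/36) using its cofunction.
cos(17π/36) = sin(π/2 - 17π/36) = sin(π/36)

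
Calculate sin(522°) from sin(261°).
sin(522°) = 2 sin 261° cos 261° = 0.309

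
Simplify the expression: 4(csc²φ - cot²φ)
4(csc²φ - cot²φ) = 4 (using Pythagorean identity)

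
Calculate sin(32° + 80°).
sin(32° + 80°) = sin 32° cos 80° + cos 32° sin 80° = 0.9272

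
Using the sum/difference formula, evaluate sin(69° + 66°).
sin(69° + 66°) = sin 69° cos 66° + cos 69° sin 66° = √2/2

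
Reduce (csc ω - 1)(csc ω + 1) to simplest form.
(csc ω - 1)(csc ω + 1) = cot²ω (using Diff. of squares)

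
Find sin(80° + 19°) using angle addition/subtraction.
sin(80° + 19°) = sin 80° cos 19° + cos 80° sin 19° = 0.9877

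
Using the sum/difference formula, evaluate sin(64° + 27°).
sin(64° + 27°) = sin 64° cos 27° + cos 64° sin 27° = 0.9998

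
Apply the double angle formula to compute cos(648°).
cos(648°) = 1 - 2sin²324° = 0.309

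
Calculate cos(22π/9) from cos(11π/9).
cos(22π/9) = cos²11π/9 - sin²11π/9 = 0.1736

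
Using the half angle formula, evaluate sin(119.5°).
sin(119.5°) = √((1 - cos 239°)/2) = 0.8704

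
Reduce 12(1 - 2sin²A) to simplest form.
12(1 - 2sin²A) = 12(cos(2A)) (using Double angle)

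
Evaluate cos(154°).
cos(154°) = -0.8988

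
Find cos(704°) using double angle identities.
cos(704°) = cos²352° - sin²352° = 0.9613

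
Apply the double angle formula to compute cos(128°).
cos(128°) = cos²64° - sin²64° = -0.6157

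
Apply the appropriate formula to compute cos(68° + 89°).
cos(68° + 89°) = cos 68° cos 89° - sin 68° sin 89° = -0.9205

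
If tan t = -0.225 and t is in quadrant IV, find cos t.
cos t = 0.9756 (using tan²t + 1 = sec²t)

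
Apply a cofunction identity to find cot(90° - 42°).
cot(90° - 42°) = tan(42°) = 0.9004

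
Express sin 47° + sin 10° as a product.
sin 47° + sin 10° = 2 sin(28.5°) cos(18.5°)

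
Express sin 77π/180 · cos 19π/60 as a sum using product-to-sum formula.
sin 77π/180 cos 19π/60 = (1/2)[sin(77π/180+19π/60) + sin(77π/180-19π/60)]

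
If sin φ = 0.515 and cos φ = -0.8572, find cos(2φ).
cos(2φ) = cos²φ - sin²φ = 0.4696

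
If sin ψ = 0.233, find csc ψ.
csc ψ = 1/sin ψ = 4.292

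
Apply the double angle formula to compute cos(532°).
cos(532°) = cos²266° - sin²266° = -0.9903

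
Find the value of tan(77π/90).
tan(77π/90) = -0.4877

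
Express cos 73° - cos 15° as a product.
cos 73° - cos 15° = -2 sin(44°) sin(29°)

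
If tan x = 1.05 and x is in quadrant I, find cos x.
cos x = 0.6897 (using tan²x + 1 = sec²x)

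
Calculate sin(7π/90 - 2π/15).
sin(7π/90 - 2π/15) = sin 7π/90 cos 2π/15 - cos 7π/90 sin 2π/15 = -0.1736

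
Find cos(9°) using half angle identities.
cos(9°) = √((1 + cos 18°)/2) = 0.9877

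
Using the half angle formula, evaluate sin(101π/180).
sin(101π/180) = √((1 - cos 101π/90)/2) = 0.9816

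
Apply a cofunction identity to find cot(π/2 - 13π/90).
cot(π/2 - 13π/90) = tan(13π/90) = 0.4877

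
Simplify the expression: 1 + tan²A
1 + tan²A = sec²A (using Pythagorean identity)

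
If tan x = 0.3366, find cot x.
cot x = 1/tan x = 2.971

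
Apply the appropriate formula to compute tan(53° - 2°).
tan(53° - 2°) = (tan 53° - tan 2°)/(1 + tan 53° tan 2°) = 1.235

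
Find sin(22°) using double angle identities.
sin(22°) = 2 sin 11° cos 11° = 0.3746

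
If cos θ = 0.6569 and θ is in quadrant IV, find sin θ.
sin θ = -0.754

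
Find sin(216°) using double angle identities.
sin(216°) = 2 sin 108° cos 108° = -0.5878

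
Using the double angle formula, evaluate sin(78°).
sin(78°) = 2 sin 39° cos 39° = 0.9781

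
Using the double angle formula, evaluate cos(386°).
cos(386°) = 2cos²193° - 1 = 0.8988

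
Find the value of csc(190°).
csc(190°) = -5.759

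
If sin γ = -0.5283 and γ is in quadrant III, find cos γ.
cos γ = -0.8491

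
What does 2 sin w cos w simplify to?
2 sin w cos w = sin(2w) (using Double angle)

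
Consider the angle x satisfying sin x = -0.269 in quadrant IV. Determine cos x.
cos x = √(1 - sin²x) = 0.9631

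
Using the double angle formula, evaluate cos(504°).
cos(504°) = cos²252° - sin²252° = -0.809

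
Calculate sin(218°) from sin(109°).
sin(218°) = 2 sin 109° cos 109° = -0.6157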